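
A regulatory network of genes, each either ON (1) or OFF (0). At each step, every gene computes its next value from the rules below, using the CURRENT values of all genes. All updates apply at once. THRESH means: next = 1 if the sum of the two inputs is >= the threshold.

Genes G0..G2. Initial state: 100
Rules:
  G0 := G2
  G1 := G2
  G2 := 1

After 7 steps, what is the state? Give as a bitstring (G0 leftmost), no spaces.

Step 1: G0=G2=0 G1=G2=0 G2=1(const) -> 001
Step 2: G0=G2=1 G1=G2=1 G2=1(const) -> 111
Step 3: G0=G2=1 G1=G2=1 G2=1(const) -> 111
Step 4: G0=G2=1 G1=G2=1 G2=1(const) -> 111
Step 5: G0=G2=1 G1=G2=1 G2=1(const) -> 111
Step 6: G0=G2=1 G1=G2=1 G2=1(const) -> 111
Step 7: G0=G2=1 G1=G2=1 G2=1(const) -> 111

111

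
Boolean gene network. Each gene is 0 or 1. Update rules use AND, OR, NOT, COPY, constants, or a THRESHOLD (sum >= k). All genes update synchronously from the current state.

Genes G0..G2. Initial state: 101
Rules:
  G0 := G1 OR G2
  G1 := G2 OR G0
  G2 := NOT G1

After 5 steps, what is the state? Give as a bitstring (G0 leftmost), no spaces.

Step 1: G0=G1|G2=0|1=1 G1=G2|G0=1|1=1 G2=NOT G1=NOT 0=1 -> 111
Step 2: G0=G1|G2=1|1=1 G1=G2|G0=1|1=1 G2=NOT G1=NOT 1=0 -> 110
Step 3: G0=G1|G2=1|0=1 G1=G2|G0=0|1=1 G2=NOT G1=NOT 1=0 -> 110
Step 4: G0=G1|G2=1|0=1 G1=G2|G0=0|1=1 G2=NOT G1=NOT 1=0 -> 110
Step 5: G0=G1|G2=1|0=1 G1=G2|G0=0|1=1 G2=NOT G1=NOT 1=0 -> 110

110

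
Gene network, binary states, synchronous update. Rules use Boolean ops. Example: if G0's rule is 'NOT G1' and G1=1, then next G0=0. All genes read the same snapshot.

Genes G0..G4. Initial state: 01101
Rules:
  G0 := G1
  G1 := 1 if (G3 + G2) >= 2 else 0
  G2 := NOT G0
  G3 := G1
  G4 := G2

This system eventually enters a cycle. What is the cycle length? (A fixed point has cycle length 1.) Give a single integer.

Answer: 2

Derivation:
Step 0: 01101
Step 1: G0=G1=1 G1=(0+1>=2)=0 G2=NOT G0=NOT 0=1 G3=G1=1 G4=G2=1 -> 10111
Step 2: G0=G1=0 G1=(1+1>=2)=1 G2=NOT G0=NOT 1=0 G3=G1=0 G4=G2=1 -> 01001
Step 3: G0=G1=1 G1=(0+0>=2)=0 G2=NOT G0=NOT 0=1 G3=G1=1 G4=G2=0 -> 10110
Step 4: G0=G1=0 G1=(1+1>=2)=1 G2=NOT G0=NOT 1=0 G3=G1=0 G4=G2=1 -> 01001
State from step 4 equals state from step 2 -> cycle length 2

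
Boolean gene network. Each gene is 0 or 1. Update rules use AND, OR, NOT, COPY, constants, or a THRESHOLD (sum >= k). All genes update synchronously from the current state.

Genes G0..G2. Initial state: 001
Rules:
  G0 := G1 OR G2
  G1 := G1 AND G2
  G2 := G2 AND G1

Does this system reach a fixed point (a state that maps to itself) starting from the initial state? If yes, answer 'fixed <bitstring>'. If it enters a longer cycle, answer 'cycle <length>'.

Answer: fixed 000

Derivation:
Step 0: 001
Step 1: G0=G1|G2=0|1=1 G1=G1&G2=0&1=0 G2=G2&G1=1&0=0 -> 100
Step 2: G0=G1|G2=0|0=0 G1=G1&G2=0&0=0 G2=G2&G1=0&0=0 -> 000
Step 3: G0=G1|G2=0|0=0 G1=G1&G2=0&0=0 G2=G2&G1=0&0=0 -> 000
Fixed point reached at step 2: 000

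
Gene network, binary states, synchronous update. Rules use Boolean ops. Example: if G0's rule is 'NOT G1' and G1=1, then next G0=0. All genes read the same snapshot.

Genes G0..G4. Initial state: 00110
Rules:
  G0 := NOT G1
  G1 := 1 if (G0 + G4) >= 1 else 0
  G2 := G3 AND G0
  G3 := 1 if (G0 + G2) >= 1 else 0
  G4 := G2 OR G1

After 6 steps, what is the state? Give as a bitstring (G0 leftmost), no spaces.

Step 1: G0=NOT G1=NOT 0=1 G1=(0+0>=1)=0 G2=G3&G0=1&0=0 G3=(0+1>=1)=1 G4=G2|G1=1|0=1 -> 10011
Step 2: G0=NOT G1=NOT 0=1 G1=(1+1>=1)=1 G2=G3&G0=1&1=1 G3=(1+0>=1)=1 G4=G2|G1=0|0=0 -> 11110
Step 3: G0=NOT G1=NOT 1=0 G1=(1+0>=1)=1 G2=G3&G0=1&1=1 G3=(1+1>=1)=1 G4=G2|G1=1|1=1 -> 01111
Step 4: G0=NOT G1=NOT 1=0 G1=(0+1>=1)=1 G2=G3&G0=1&0=0 G3=(0+1>=1)=1 G4=G2|G1=1|1=1 -> 01011
Step 5: G0=NOT G1=NOT 1=0 G1=(0+1>=1)=1 G2=G3&G0=1&0=0 G3=(0+0>=1)=0 G4=G2|G1=0|1=1 -> 01001
Step 6: G0=NOT G1=NOT 1=0 G1=(0+1>=1)=1 G2=G3&G0=0&0=0 G3=(0+0>=1)=0 G4=G2|G1=0|1=1 -> 01001

01001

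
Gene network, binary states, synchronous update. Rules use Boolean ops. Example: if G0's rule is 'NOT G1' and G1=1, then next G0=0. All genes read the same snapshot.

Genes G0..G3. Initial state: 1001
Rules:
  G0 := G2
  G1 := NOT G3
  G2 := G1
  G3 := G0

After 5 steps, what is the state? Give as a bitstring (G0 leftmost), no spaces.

Step 1: G0=G2=0 G1=NOT G3=NOT 1=0 G2=G1=0 G3=G0=1 -> 0001
Step 2: G0=G2=0 G1=NOT G3=NOT 1=0 G2=G1=0 G3=G0=0 -> 0000
Step 3: G0=G2=0 G1=NOT G3=NOT 0=1 G2=G1=0 G3=G0=0 -> 0100
Step 4: G0=G2=0 G1=NOT G3=NOT 0=1 G2=G1=1 G3=G0=0 -> 0110
Step 5: G0=G2=1 G1=NOT G3=NOT 0=1 G2=G1=1 G3=G0=0 -> 1110

1110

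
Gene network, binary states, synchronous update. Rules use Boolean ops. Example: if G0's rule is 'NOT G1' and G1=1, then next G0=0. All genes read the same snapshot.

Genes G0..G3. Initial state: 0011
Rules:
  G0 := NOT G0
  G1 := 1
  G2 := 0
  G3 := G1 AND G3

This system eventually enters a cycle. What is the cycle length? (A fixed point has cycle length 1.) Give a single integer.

Answer: 2

Derivation:
Step 0: 0011
Step 1: G0=NOT G0=NOT 0=1 G1=1(const) G2=0(const) G3=G1&G3=0&1=0 -> 1100
Step 2: G0=NOT G0=NOT 1=0 G1=1(const) G2=0(const) G3=G1&G3=1&0=0 -> 0100
Step 3: G0=NOT G0=NOT 0=1 G1=1(const) G2=0(const) G3=G1&G3=1&0=0 -> 1100
State from step 3 equals state from step 1 -> cycle length 2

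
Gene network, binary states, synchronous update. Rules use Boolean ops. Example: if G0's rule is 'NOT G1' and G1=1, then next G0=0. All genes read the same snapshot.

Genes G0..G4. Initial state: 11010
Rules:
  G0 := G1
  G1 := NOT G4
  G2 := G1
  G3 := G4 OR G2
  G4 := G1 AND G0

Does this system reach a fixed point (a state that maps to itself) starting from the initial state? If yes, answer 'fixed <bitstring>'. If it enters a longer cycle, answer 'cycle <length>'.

Answer: cycle 5

Derivation:
Step 0: 11010
Step 1: G0=G1=1 G1=NOT G4=NOT 0=1 G2=G1=1 G3=G4|G2=0|0=0 G4=G1&G0=1&1=1 -> 11101
Step 2: G0=G1=1 G1=NOT G4=NOT 1=0 G2=G1=1 G3=G4|G2=1|1=1 G4=G1&G0=1&1=1 -> 10111
Step 3: G0=G1=0 G1=NOT G4=NOT 1=0 G2=G1=0 G3=G4|G2=1|1=1 G4=G1&G0=0&1=0 -> 00010
Step 4: G0=G1=0 G1=NOT G4=NOT 0=1 G2=G1=0 G3=G4|G2=0|0=0 G4=G1&G0=0&0=0 -> 01000
Step 5: G0=G1=1 G1=NOT G4=NOT 0=1 G2=G1=1 G3=G4|G2=0|0=0 G4=G1&G0=1&0=0 -> 11100
Step 6: G0=G1=1 G1=NOT G4=NOT 0=1 G2=G1=1 G3=G4|G2=0|1=1 G4=G1&G0=1&1=1 -> 11111
Step 7: G0=G1=1 G1=NOT G4=NOT 1=0 G2=G1=1 G3=G4|G2=1|1=1 G4=G1&G0=1&1=1 -> 10111
Cycle of length 5 starting at step 2 -> no fixed point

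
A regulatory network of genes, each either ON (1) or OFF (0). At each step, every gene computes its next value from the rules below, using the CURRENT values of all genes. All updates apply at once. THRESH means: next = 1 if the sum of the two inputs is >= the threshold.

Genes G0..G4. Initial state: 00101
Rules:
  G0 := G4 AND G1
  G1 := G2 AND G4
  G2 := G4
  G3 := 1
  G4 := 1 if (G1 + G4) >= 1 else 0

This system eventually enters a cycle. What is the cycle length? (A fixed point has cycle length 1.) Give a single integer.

Answer: 1

Derivation:
Step 0: 00101
Step 1: G0=G4&G1=1&0=0 G1=G2&G4=1&1=1 G2=G4=1 G3=1(const) G4=(0+1>=1)=1 -> 01111
Step 2: G0=G4&G1=1&1=1 G1=G2&G4=1&1=1 G2=G4=1 G3=1(const) G4=(1+1>=1)=1 -> 11111
Step 3: G0=G4&G1=1&1=1 G1=G2&G4=1&1=1 G2=G4=1 G3=1(const) G4=(1+1>=1)=1 -> 11111
State from step 3 equals state from step 2 -> cycle length 1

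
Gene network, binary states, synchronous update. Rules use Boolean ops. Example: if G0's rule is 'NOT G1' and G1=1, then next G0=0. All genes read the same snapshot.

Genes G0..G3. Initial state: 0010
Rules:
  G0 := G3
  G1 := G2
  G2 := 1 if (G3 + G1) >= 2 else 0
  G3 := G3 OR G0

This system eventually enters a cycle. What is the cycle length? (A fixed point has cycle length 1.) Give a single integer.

Step 0: 0010
Step 1: G0=G3=0 G1=G2=1 G2=(0+0>=2)=0 G3=G3|G0=0|0=0 -> 0100
Step 2: G0=G3=0 G1=G2=0 G2=(0+1>=2)=0 G3=G3|G0=0|0=0 -> 0000
Step 3: G0=G3=0 G1=G2=0 G2=(0+0>=2)=0 G3=G3|G0=0|0=0 -> 0000
State from step 3 equals state from step 2 -> cycle length 1

Answer: 1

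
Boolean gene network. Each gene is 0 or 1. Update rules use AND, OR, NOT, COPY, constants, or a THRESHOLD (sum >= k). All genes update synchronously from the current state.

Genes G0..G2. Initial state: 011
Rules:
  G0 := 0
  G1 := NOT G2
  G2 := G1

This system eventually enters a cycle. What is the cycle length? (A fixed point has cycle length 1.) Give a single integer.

Step 0: 011
Step 1: G0=0(const) G1=NOT G2=NOT 1=0 G2=G1=1 -> 001
Step 2: G0=0(const) G1=NOT G2=NOT 1=0 G2=G1=0 -> 000
Step 3: G0=0(const) G1=NOT G2=NOT 0=1 G2=G1=0 -> 010
Step 4: G0=0(const) G1=NOT G2=NOT 0=1 G2=G1=1 -> 011
State from step 4 equals state from step 0 -> cycle length 4

Answer: 4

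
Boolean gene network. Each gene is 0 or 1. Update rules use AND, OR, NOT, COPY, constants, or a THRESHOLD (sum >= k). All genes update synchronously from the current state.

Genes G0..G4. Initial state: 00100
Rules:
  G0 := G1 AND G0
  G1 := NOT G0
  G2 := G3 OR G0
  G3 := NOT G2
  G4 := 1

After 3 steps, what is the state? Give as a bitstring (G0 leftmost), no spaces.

Step 1: G0=G1&G0=0&0=0 G1=NOT G0=NOT 0=1 G2=G3|G0=0|0=0 G3=NOT G2=NOT 1=0 G4=1(const) -> 01001
Step 2: G0=G1&G0=1&0=0 G1=NOT G0=NOT 0=1 G2=G3|G0=0|0=0 G3=NOT G2=NOT 0=1 G4=1(const) -> 01011
Step 3: G0=G1&G0=1&0=0 G1=NOT G0=NOT 0=1 G2=G3|G0=1|0=1 G3=NOT G2=NOT 0=1 G4=1(const) -> 01111

01111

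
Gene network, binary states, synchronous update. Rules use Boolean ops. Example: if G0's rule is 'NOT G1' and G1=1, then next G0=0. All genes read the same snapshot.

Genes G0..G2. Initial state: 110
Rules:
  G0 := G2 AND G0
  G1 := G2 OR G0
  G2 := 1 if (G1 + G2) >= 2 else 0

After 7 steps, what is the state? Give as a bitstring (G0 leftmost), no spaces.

Step 1: G0=G2&G0=0&1=0 G1=G2|G0=0|1=1 G2=(1+0>=2)=0 -> 010
Step 2: G0=G2&G0=0&0=0 G1=G2|G0=0|0=0 G2=(1+0>=2)=0 -> 000
Step 3: G0=G2&G0=0&0=0 G1=G2|G0=0|0=0 G2=(0+0>=2)=0 -> 000
Step 4: G0=G2&G0=0&0=0 G1=G2|G0=0|0=0 G2=(0+0>=2)=0 -> 000
Step 5: G0=G2&G0=0&0=0 G1=G2|G0=0|0=0 G2=(0+0>=2)=0 -> 000
Step 6: G0=G2&G0=0&0=0 G1=G2|G0=0|0=0 G2=(0+0>=2)=0 -> 000
Step 7: G0=G2&G0=0&0=0 G1=G2|G0=0|0=0 G2=(0+0>=2)=0 -> 000

000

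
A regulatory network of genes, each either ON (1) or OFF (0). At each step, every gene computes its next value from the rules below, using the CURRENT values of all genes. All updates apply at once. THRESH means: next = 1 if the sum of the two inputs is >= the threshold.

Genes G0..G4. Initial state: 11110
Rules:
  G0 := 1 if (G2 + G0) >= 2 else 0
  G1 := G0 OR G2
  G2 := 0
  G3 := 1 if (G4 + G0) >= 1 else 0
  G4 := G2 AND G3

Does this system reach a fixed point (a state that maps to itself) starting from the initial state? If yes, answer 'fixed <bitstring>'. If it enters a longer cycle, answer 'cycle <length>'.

Step 0: 11110
Step 1: G0=(1+1>=2)=1 G1=G0|G2=1|1=1 G2=0(const) G3=(0+1>=1)=1 G4=G2&G3=1&1=1 -> 11011
Step 2: G0=(0+1>=2)=0 G1=G0|G2=1|0=1 G2=0(const) G3=(1+1>=1)=1 G4=G2&G3=0&1=0 -> 01010
Step 3: G0=(0+0>=2)=0 G1=G0|G2=0|0=0 G2=0(const) G3=(0+0>=1)=0 G4=G2&G3=0&1=0 -> 00000
Step 4: G0=(0+0>=2)=0 G1=G0|G2=0|0=0 G2=0(const) G3=(0+0>=1)=0 G4=G2&G3=0&0=0 -> 00000
Fixed point reached at step 3: 00000

Answer: fixed 00000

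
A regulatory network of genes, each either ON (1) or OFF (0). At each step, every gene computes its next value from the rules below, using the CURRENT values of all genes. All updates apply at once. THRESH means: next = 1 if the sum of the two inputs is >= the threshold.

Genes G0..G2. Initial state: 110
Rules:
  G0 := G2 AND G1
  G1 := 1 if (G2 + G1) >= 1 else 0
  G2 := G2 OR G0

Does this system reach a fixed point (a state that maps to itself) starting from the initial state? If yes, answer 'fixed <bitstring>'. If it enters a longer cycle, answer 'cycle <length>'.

Answer: fixed 111

Derivation:
Step 0: 110
Step 1: G0=G2&G1=0&1=0 G1=(0+1>=1)=1 G2=G2|G0=0|1=1 -> 011
Step 2: G0=G2&G1=1&1=1 G1=(1+1>=1)=1 G2=G2|G0=1|0=1 -> 111
Step 3: G0=G2&G1=1&1=1 G1=(1+1>=1)=1 G2=G2|G0=1|1=1 -> 111
Fixed point reached at step 2: 111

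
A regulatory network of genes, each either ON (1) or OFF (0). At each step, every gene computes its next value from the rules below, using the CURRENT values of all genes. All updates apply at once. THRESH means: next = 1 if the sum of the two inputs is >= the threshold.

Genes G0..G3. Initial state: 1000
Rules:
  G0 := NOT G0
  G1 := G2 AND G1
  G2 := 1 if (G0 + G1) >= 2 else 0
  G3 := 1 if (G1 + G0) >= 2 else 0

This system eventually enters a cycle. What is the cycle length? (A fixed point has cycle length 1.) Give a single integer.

Step 0: 1000
Step 1: G0=NOT G0=NOT 1=0 G1=G2&G1=0&0=0 G2=(1+0>=2)=0 G3=(0+1>=2)=0 -> 0000
Step 2: G0=NOT G0=NOT 0=1 G1=G2&G1=0&0=0 G2=(0+0>=2)=0 G3=(0+0>=2)=0 -> 1000
State from step 2 equals state from step 0 -> cycle length 2

Answer: 2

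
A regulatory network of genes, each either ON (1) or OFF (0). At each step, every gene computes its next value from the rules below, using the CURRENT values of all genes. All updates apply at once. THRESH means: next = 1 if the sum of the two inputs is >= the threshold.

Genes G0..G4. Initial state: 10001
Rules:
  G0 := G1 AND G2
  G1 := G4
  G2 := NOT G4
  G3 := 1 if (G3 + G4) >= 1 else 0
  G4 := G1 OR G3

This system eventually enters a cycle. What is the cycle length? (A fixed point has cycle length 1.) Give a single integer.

Answer: 1

Derivation:
Step 0: 10001
Step 1: G0=G1&G2=0&0=0 G1=G4=1 G2=NOT G4=NOT 1=0 G3=(0+1>=1)=1 G4=G1|G3=0|0=0 -> 01010
Step 2: G0=G1&G2=1&0=0 G1=G4=0 G2=NOT G4=NOT 0=1 G3=(1+0>=1)=1 G4=G1|G3=1|1=1 -> 00111
Step 3: G0=G1&G2=0&1=0 G1=G4=1 G2=NOT G4=NOT 1=0 G3=(1+1>=1)=1 G4=G1|G3=0|1=1 -> 01011
Step 4: G0=G1&G2=1&0=0 G1=G4=1 G2=NOT G4=NOT 1=0 G3=(1+1>=1)=1 G4=G1|G3=1|1=1 -> 01011
State from step 4 equals state from step 3 -> cycle length 1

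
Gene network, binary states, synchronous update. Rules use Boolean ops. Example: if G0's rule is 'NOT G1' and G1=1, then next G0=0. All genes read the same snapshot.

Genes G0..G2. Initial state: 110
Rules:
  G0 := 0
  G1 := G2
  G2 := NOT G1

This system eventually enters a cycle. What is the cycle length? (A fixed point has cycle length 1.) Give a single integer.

Answer: 4

Derivation:
Step 0: 110
Step 1: G0=0(const) G1=G2=0 G2=NOT G1=NOT 1=0 -> 000
Step 2: G0=0(const) G1=G2=0 G2=NOT G1=NOT 0=1 -> 001
Step 3: G0=0(const) G1=G2=1 G2=NOT G1=NOT 0=1 -> 011
Step 4: G0=0(const) G1=G2=1 G2=NOT G1=NOT 1=0 -> 010
Step 5: G0=0(const) G1=G2=0 G2=NOT G1=NOT 1=0 -> 000
State from step 5 equals state from step 1 -> cycle length 4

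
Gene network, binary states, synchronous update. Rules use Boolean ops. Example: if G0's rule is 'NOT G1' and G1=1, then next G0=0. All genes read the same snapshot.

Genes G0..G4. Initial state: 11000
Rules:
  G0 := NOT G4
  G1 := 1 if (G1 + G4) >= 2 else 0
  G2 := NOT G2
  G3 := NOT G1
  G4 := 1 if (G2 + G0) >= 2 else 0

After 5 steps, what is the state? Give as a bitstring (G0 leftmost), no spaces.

Step 1: G0=NOT G4=NOT 0=1 G1=(1+0>=2)=0 G2=NOT G2=NOT 0=1 G3=NOT G1=NOT 1=0 G4=(0+1>=2)=0 -> 10100
Step 2: G0=NOT G4=NOT 0=1 G1=(0+0>=2)=0 G2=NOT G2=NOT 1=0 G3=NOT G1=NOT 0=1 G4=(1+1>=2)=1 -> 10011
Step 3: G0=NOT G4=NOT 1=0 G1=(0+1>=2)=0 G2=NOT G2=NOT 0=1 G3=NOT G1=NOT 0=1 G4=(0+1>=2)=0 -> 00110
Step 4: G0=NOT G4=NOT 0=1 G1=(0+0>=2)=0 G2=NOT G2=NOT 1=0 G3=NOT G1=NOT 0=1 G4=(1+0>=2)=0 -> 10010
Step 5: G0=NOT G4=NOT 0=1 G1=(0+0>=2)=0 G2=NOT G2=NOT 0=1 G3=NOT G1=NOT 0=1 G4=(0+1>=2)=0 -> 10110

10110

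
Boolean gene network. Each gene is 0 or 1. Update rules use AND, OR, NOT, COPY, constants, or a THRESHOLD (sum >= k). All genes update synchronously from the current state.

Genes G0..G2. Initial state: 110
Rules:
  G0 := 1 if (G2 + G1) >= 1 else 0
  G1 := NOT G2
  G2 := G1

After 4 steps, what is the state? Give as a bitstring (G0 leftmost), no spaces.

Step 1: G0=(0+1>=1)=1 G1=NOT G2=NOT 0=1 G2=G1=1 -> 111
Step 2: G0=(1+1>=1)=1 G1=NOT G2=NOT 1=0 G2=G1=1 -> 101
Step 3: G0=(1+0>=1)=1 G1=NOT G2=NOT 1=0 G2=G1=0 -> 100
Step 4: G0=(0+0>=1)=0 G1=NOT G2=NOT 0=1 G2=G1=0 -> 010

010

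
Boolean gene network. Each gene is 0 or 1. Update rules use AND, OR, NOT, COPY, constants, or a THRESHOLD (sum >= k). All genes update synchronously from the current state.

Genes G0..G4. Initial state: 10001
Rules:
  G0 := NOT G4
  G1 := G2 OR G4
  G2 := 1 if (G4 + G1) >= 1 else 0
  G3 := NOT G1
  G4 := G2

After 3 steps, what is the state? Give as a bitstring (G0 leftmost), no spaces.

Step 1: G0=NOT G4=NOT 1=0 G1=G2|G4=0|1=1 G2=(1+0>=1)=1 G3=NOT G1=NOT 0=1 G4=G2=0 -> 01110
Step 2: G0=NOT G4=NOT 0=1 G1=G2|G4=1|0=1 G2=(0+1>=1)=1 G3=NOT G1=NOT 1=0 G4=G2=1 -> 11101
Step 3: G0=NOT G4=NOT 1=0 G1=G2|G4=1|1=1 G2=(1+1>=1)=1 G3=NOT G1=NOT 1=0 G4=G2=1 -> 01101

01101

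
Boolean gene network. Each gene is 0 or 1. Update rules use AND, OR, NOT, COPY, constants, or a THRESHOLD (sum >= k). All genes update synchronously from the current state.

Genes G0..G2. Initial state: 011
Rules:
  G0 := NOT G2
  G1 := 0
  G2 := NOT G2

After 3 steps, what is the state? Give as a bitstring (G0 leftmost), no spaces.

Step 1: G0=NOT G2=NOT 1=0 G1=0(const) G2=NOT G2=NOT 1=0 -> 000
Step 2: G0=NOT G2=NOT 0=1 G1=0(const) G2=NOT G2=NOT 0=1 -> 101
Step 3: G0=NOT G2=NOT 1=0 G1=0(const) G2=NOT G2=NOT 1=0 -> 000

000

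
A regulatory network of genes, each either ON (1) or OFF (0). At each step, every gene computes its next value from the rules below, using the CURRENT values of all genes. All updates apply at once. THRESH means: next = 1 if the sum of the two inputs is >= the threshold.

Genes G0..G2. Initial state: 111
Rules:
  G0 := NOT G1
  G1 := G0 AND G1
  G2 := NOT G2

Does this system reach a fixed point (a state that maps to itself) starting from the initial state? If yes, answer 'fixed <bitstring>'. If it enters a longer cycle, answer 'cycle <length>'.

Step 0: 111
Step 1: G0=NOT G1=NOT 1=0 G1=G0&G1=1&1=1 G2=NOT G2=NOT 1=0 -> 010
Step 2: G0=NOT G1=NOT 1=0 G1=G0&G1=0&1=0 G2=NOT G2=NOT 0=1 -> 001
Step 3: G0=NOT G1=NOT 0=1 G1=G0&G1=0&0=0 G2=NOT G2=NOT 1=0 -> 100
Step 4: G0=NOT G1=NOT 0=1 G1=G0&G1=1&0=0 G2=NOT G2=NOT 0=1 -> 101
Step 5: G0=NOT G1=NOT 0=1 G1=G0&G1=1&0=0 G2=NOT G2=NOT 1=0 -> 100
Cycle of length 2 starting at step 3 -> no fixed point

Answer: cycle 2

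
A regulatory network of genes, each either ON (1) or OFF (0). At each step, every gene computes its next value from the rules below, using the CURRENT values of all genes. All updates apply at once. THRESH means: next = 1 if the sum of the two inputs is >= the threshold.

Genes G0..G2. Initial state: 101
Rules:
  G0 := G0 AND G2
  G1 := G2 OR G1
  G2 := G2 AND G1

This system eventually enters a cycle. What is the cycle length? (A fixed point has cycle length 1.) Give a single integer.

Answer: 1

Derivation:
Step 0: 101
Step 1: G0=G0&G2=1&1=1 G1=G2|G1=1|0=1 G2=G2&G1=1&0=0 -> 110
Step 2: G0=G0&G2=1&0=0 G1=G2|G1=0|1=1 G2=G2&G1=0&1=0 -> 010
Step 3: G0=G0&G2=0&0=0 G1=G2|G1=0|1=1 G2=G2&G1=0&1=0 -> 010
State from step 3 equals state from step 2 -> cycle length 1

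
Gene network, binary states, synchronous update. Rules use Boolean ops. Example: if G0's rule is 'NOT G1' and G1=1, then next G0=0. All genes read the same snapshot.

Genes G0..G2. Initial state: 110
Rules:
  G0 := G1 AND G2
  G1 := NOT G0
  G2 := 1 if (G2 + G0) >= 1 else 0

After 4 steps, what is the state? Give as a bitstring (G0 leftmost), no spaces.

Step 1: G0=G1&G2=1&0=0 G1=NOT G0=NOT 1=0 G2=(0+1>=1)=1 -> 001
Step 2: G0=G1&G2=0&1=0 G1=NOT G0=NOT 0=1 G2=(1+0>=1)=1 -> 011
Step 3: G0=G1&G2=1&1=1 G1=NOT G0=NOT 0=1 G2=(1+0>=1)=1 -> 111
Step 4: G0=G1&G2=1&1=1 G1=NOT G0=NOT 1=0 G2=(1+1>=1)=1 -> 101

101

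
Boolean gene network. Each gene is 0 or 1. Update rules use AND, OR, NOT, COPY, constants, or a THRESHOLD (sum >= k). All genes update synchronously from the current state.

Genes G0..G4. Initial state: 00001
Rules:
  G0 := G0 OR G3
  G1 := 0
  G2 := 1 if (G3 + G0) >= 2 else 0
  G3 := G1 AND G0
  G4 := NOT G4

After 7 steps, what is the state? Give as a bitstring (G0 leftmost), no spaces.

Step 1: G0=G0|G3=0|0=0 G1=0(const) G2=(0+0>=2)=0 G3=G1&G0=0&0=0 G4=NOT G4=NOT 1=0 -> 00000
Step 2: G0=G0|G3=0|0=0 G1=0(const) G2=(0+0>=2)=0 G3=G1&G0=0&0=0 G4=NOT G4=NOT 0=1 -> 00001
Step 3: G0=G0|G3=0|0=0 G1=0(const) G2=(0+0>=2)=0 G3=G1&G0=0&0=0 G4=NOT G4=NOT 1=0 -> 00000
Step 4: G0=G0|G3=0|0=0 G1=0(const) G2=(0+0>=2)=0 G3=G1&G0=0&0=0 G4=NOT G4=NOT 0=1 -> 00001
Step 5: G0=G0|G3=0|0=0 G1=0(const) G2=(0+0>=2)=0 G3=G1&G0=0&0=0 G4=NOT G4=NOT 1=0 -> 00000
Step 6: G0=G0|G3=0|0=0 G1=0(const) G2=(0+0>=2)=0 G3=G1&G0=0&0=0 G4=NOT G4=NOT 0=1 -> 00001
Step 7: G0=G0|G3=0|0=0 G1=0(const) G2=(0+0>=2)=0 G3=G1&G0=0&0=0 G4=NOT G4=NOT 1=0 -> 00000

00000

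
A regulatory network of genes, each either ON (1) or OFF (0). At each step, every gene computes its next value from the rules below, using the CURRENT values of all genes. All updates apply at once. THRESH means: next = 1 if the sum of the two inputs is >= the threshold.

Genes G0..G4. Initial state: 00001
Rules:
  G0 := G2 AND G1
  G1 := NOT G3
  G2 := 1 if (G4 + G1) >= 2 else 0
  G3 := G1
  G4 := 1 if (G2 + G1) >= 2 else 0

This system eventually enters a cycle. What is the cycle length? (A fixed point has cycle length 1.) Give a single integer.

Step 0: 00001
Step 1: G0=G2&G1=0&0=0 G1=NOT G3=NOT 0=1 G2=(1+0>=2)=0 G3=G1=0 G4=(0+0>=2)=0 -> 01000
Step 2: G0=G2&G1=0&1=0 G1=NOT G3=NOT 0=1 G2=(0+1>=2)=0 G3=G1=1 G4=(0+1>=2)=0 -> 01010
Step 3: G0=G2&G1=0&1=0 G1=NOT G3=NOT 1=0 G2=(0+1>=2)=0 G3=G1=1 G4=(0+1>=2)=0 -> 00010
Step 4: G0=G2&G1=0&0=0 G1=NOT G3=NOT 1=0 G2=(0+0>=2)=0 G3=G1=0 G4=(0+0>=2)=0 -> 00000
Step 5: G0=G2&G1=0&0=0 G1=NOT G3=NOT 0=1 G2=(0+0>=2)=0 G3=G1=0 G4=(0+0>=2)=0 -> 01000
State from step 5 equals state from step 1 -> cycle length 4

Answer: 4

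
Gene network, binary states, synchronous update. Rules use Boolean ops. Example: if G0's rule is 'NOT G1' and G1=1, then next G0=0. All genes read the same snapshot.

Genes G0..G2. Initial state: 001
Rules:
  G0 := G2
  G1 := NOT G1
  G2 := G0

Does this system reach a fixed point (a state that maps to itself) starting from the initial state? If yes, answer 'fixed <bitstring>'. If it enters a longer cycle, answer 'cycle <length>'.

Step 0: 001
Step 1: G0=G2=1 G1=NOT G1=NOT 0=1 G2=G0=0 -> 110
Step 2: G0=G2=0 G1=NOT G1=NOT 1=0 G2=G0=1 -> 001
Cycle of length 2 starting at step 0 -> no fixed point

Answer: cycle 2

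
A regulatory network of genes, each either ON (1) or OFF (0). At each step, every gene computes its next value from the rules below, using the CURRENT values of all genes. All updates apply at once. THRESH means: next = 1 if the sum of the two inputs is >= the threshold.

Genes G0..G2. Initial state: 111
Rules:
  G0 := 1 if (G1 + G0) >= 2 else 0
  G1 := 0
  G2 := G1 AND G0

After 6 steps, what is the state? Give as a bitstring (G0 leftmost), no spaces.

Step 1: G0=(1+1>=2)=1 G1=0(const) G2=G1&G0=1&1=1 -> 101
Step 2: G0=(0+1>=2)=0 G1=0(const) G2=G1&G0=0&1=0 -> 000
Step 3: G0=(0+0>=2)=0 G1=0(const) G2=G1&G0=0&0=0 -> 000
Step 4: G0=(0+0>=2)=0 G1=0(const) G2=G1&G0=0&0=0 -> 000
Step 5: G0=(0+0>=2)=0 G1=0(const) G2=G1&G0=0&0=0 -> 000
Step 6: G0=(0+0>=2)=0 G1=0(const) G2=G1&G0=0&0=0 -> 000

000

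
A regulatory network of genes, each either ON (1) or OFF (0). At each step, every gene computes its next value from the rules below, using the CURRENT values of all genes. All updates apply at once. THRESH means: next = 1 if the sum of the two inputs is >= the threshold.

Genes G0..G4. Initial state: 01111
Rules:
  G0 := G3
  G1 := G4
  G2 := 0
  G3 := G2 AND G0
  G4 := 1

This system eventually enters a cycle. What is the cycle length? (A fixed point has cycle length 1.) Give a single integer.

Step 0: 01111
Step 1: G0=G3=1 G1=G4=1 G2=0(const) G3=G2&G0=1&0=0 G4=1(const) -> 11001
Step 2: G0=G3=0 G1=G4=1 G2=0(const) G3=G2&G0=0&1=0 G4=1(const) -> 01001
Step 3: G0=G3=0 G1=G4=1 G2=0(const) G3=G2&G0=0&0=0 G4=1(const) -> 01001
State from step 3 equals state from step 2 -> cycle length 1

Answer: 1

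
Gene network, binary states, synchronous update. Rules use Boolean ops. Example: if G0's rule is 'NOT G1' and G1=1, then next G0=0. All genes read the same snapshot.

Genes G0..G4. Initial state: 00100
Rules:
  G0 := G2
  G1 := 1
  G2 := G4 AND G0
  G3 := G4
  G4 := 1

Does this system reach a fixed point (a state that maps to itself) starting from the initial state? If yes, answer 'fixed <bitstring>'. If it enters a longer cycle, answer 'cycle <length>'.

Step 0: 00100
Step 1: G0=G2=1 G1=1(const) G2=G4&G0=0&0=0 G3=G4=0 G4=1(const) -> 11001
Step 2: G0=G2=0 G1=1(const) G2=G4&G0=1&1=1 G3=G4=1 G4=1(const) -> 01111
Step 3: G0=G2=1 G1=1(const) G2=G4&G0=1&0=0 G3=G4=1 G4=1(const) -> 11011
Step 4: G0=G2=0 G1=1(const) G2=G4&G0=1&1=1 G3=G4=1 G4=1(const) -> 01111
Cycle of length 2 starting at step 2 -> no fixed point

Answer: cycle 2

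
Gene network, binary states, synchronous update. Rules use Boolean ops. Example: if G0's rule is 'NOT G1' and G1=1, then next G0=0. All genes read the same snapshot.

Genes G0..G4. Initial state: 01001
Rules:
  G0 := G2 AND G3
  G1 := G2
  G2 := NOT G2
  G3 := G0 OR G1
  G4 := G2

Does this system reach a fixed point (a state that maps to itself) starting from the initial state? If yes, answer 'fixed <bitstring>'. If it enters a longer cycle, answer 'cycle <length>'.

Step 0: 01001
Step 1: G0=G2&G3=0&0=0 G1=G2=0 G2=NOT G2=NOT 0=1 G3=G0|G1=0|1=1 G4=G2=0 -> 00110
Step 2: G0=G2&G3=1&1=1 G1=G2=1 G2=NOT G2=NOT 1=0 G3=G0|G1=0|0=0 G4=G2=1 -> 11001
Step 3: G0=G2&G3=0&0=0 G1=G2=0 G2=NOT G2=NOT 0=1 G3=G0|G1=1|1=1 G4=G2=0 -> 00110
Cycle of length 2 starting at step 1 -> no fixed point

Answer: cycle 2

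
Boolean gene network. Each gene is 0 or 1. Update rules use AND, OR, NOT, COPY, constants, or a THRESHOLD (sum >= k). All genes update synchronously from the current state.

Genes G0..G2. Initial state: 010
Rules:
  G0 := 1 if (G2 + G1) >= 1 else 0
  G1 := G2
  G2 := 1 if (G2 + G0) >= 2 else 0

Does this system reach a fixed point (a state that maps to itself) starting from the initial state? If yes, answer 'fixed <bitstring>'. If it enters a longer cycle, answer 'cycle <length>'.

Answer: fixed 000

Derivation:
Step 0: 010
Step 1: G0=(0+1>=1)=1 G1=G2=0 G2=(0+0>=2)=0 -> 100
Step 2: G0=(0+0>=1)=0 G1=G2=0 G2=(0+1>=2)=0 -> 000
Step 3: G0=(0+0>=1)=0 G1=G2=0 G2=(0+0>=2)=0 -> 000
Fixed point reached at step 2: 000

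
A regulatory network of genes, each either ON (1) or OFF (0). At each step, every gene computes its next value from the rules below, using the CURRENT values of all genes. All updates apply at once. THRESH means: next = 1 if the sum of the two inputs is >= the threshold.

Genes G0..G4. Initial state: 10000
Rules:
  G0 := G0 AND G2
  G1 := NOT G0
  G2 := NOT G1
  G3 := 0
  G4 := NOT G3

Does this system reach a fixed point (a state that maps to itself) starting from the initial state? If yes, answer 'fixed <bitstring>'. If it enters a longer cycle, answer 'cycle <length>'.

Answer: fixed 01001

Derivation:
Step 0: 10000
Step 1: G0=G0&G2=1&0=0 G1=NOT G0=NOT 1=0 G2=NOT G1=NOT 0=1 G3=0(const) G4=NOT G3=NOT 0=1 -> 00101
Step 2: G0=G0&G2=0&1=0 G1=NOT G0=NOT 0=1 G2=NOT G1=NOT 0=1 G3=0(const) G4=NOT G3=NOT 0=1 -> 01101
Step 3: G0=G0&G2=0&1=0 G1=NOT G0=NOT 0=1 G2=NOT G1=NOT 1=0 G3=0(const) G4=NOT G3=NOT 0=1 -> 01001
Step 4: G0=G0&G2=0&0=0 G1=NOT G0=NOT 0=1 G2=NOT G1=NOT 1=0 G3=0(const) G4=NOT G3=NOT 0=1 -> 01001
Fixed point reached at step 3: 01001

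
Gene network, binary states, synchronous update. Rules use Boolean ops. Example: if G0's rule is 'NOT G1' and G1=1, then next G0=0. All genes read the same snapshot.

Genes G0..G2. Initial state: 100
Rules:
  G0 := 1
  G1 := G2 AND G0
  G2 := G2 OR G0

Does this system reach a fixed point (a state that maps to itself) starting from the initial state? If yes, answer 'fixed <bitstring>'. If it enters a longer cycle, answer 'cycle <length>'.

Answer: fixed 111

Derivation:
Step 0: 100
Step 1: G0=1(const) G1=G2&G0=0&1=0 G2=G2|G0=0|1=1 -> 101
Step 2: G0=1(const) G1=G2&G0=1&1=1 G2=G2|G0=1|1=1 -> 111
Step 3: G0=1(const) G1=G2&G0=1&1=1 G2=G2|G0=1|1=1 -> 111
Fixed point reached at step 2: 111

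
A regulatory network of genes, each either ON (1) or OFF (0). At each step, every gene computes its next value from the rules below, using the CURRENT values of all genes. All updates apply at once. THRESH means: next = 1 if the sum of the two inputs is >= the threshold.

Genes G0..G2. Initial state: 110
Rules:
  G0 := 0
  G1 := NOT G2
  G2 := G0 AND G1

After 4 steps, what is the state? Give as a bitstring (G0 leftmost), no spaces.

Step 1: G0=0(const) G1=NOT G2=NOT 0=1 G2=G0&G1=1&1=1 -> 011
Step 2: G0=0(const) G1=NOT G2=NOT 1=0 G2=G0&G1=0&1=0 -> 000
Step 3: G0=0(const) G1=NOT G2=NOT 0=1 G2=G0&G1=0&0=0 -> 010
Step 4: G0=0(const) G1=NOT G2=NOT 0=1 G2=G0&G1=0&1=0 -> 010

010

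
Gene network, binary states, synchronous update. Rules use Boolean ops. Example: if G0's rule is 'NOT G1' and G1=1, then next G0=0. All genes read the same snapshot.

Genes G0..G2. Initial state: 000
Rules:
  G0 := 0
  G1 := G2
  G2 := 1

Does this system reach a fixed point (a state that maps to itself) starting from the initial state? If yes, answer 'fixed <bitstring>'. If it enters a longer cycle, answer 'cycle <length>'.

Step 0: 000
Step 1: G0=0(const) G1=G2=0 G2=1(const) -> 001
Step 2: G0=0(const) G1=G2=1 G2=1(const) -> 011
Step 3: G0=0(const) G1=G2=1 G2=1(const) -> 011
Fixed point reached at step 2: 011

Answer: fixed 011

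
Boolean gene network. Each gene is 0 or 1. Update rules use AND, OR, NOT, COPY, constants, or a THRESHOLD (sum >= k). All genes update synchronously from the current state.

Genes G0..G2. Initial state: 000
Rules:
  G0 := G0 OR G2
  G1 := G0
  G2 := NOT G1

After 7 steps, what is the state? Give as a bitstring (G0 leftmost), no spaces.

Step 1: G0=G0|G2=0|0=0 G1=G0=0 G2=NOT G1=NOT 0=1 -> 001
Step 2: G0=G0|G2=0|1=1 G1=G0=0 G2=NOT G1=NOT 0=1 -> 101
Step 3: G0=G0|G2=1|1=1 G1=G0=1 G2=NOT G1=NOT 0=1 -> 111
Step 4: G0=G0|G2=1|1=1 G1=G0=1 G2=NOT G1=NOT 1=0 -> 110
Step 5: G0=G0|G2=1|0=1 G1=G0=1 G2=NOT G1=NOT 1=0 -> 110
Step 6: G0=G0|G2=1|0=1 G1=G0=1 G2=NOT G1=NOT 1=0 -> 110
Step 7: G0=G0|G2=1|0=1 G1=G0=1 G2=NOT G1=NOT 1=0 -> 110

110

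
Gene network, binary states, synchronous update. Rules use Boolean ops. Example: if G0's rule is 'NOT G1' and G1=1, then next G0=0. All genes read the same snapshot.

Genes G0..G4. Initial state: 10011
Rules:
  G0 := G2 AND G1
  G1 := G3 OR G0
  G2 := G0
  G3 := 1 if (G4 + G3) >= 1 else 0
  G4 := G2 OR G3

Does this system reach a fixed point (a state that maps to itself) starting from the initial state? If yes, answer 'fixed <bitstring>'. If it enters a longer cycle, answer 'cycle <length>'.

Step 0: 10011
Step 1: G0=G2&G1=0&0=0 G1=G3|G0=1|1=1 G2=G0=1 G3=(1+1>=1)=1 G4=G2|G3=0|1=1 -> 01111
Step 2: G0=G2&G1=1&1=1 G1=G3|G0=1|0=1 G2=G0=0 G3=(1+1>=1)=1 G4=G2|G3=1|1=1 -> 11011
Step 3: G0=G2&G1=0&1=0 G1=G3|G0=1|1=1 G2=G0=1 G3=(1+1>=1)=1 G4=G2|G3=0|1=1 -> 01111
Cycle of length 2 starting at step 1 -> no fixed point

Answer: cycle 2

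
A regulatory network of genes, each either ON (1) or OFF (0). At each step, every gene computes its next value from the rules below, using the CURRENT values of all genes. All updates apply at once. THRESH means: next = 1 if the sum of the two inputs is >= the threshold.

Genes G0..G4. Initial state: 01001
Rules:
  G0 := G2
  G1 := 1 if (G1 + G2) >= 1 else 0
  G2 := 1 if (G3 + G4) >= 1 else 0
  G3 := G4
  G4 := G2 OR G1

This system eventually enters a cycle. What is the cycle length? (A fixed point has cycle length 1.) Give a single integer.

Step 0: 01001
Step 1: G0=G2=0 G1=(1+0>=1)=1 G2=(0+1>=1)=1 G3=G4=1 G4=G2|G1=0|1=1 -> 01111
Step 2: G0=G2=1 G1=(1+1>=1)=1 G2=(1+1>=1)=1 G3=G4=1 G4=G2|G1=1|1=1 -> 11111
Step 3: G0=G2=1 G1=(1+1>=1)=1 G2=(1+1>=1)=1 G3=G4=1 G4=G2|G1=1|1=1 -> 11111
State from step 3 equals state from step 2 -> cycle length 1

Answer: 1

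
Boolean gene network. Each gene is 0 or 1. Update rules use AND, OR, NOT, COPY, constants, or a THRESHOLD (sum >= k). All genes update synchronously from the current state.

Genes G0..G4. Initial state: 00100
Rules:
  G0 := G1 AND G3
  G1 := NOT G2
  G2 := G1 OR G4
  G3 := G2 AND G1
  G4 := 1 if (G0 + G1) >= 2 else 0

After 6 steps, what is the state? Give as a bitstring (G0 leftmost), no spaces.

Step 1: G0=G1&G3=0&0=0 G1=NOT G2=NOT 1=0 G2=G1|G4=0|0=0 G3=G2&G1=1&0=0 G4=(0+0>=2)=0 -> 00000
Step 2: G0=G1&G3=0&0=0 G1=NOT G2=NOT 0=1 G2=G1|G4=0|0=0 G3=G2&G1=0&0=0 G4=(0+0>=2)=0 -> 01000
Step 3: G0=G1&G3=1&0=0 G1=NOT G2=NOT 0=1 G2=G1|G4=1|0=1 G3=G2&G1=0&1=0 G4=(0+1>=2)=0 -> 01100
Step 4: G0=G1&G3=1&0=0 G1=NOT G2=NOT 1=0 G2=G1|G4=1|0=1 G3=G2&G1=1&1=1 G4=(0+1>=2)=0 -> 00110
Step 5: G0=G1&G3=0&1=0 G1=NOT G2=NOT 1=0 G2=G1|G4=0|0=0 G3=G2&G1=1&0=0 G4=(0+0>=2)=0 -> 00000
Step 6: G0=G1&G3=0&0=0 G1=NOT G2=NOT 0=1 G2=G1|G4=0|0=0 G3=G2&G1=0&0=0 G4=(0+0>=2)=0 -> 01000

01000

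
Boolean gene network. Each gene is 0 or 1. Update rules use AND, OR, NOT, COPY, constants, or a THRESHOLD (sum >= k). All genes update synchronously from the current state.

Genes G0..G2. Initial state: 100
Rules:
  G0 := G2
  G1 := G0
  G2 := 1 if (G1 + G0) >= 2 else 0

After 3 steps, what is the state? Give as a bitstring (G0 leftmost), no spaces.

Step 1: G0=G2=0 G1=G0=1 G2=(0+1>=2)=0 -> 010
Step 2: G0=G2=0 G1=G0=0 G2=(1+0>=2)=0 -> 000
Step 3: G0=G2=0 G1=G0=0 G2=(0+0>=2)=0 -> 000

000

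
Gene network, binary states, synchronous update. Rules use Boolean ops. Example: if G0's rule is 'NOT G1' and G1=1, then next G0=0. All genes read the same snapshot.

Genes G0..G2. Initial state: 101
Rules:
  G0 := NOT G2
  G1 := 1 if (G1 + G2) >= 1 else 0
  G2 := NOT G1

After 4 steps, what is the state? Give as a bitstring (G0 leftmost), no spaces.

Step 1: G0=NOT G2=NOT 1=0 G1=(0+1>=1)=1 G2=NOT G1=NOT 0=1 -> 011
Step 2: G0=NOT G2=NOT 1=0 G1=(1+1>=1)=1 G2=NOT G1=NOT 1=0 -> 010
Step 3: G0=NOT G2=NOT 0=1 G1=(1+0>=1)=1 G2=NOT G1=NOT 1=0 -> 110
Step 4: G0=NOT G2=NOT 0=1 G1=(1+0>=1)=1 G2=NOT G1=NOT 1=0 -> 110

110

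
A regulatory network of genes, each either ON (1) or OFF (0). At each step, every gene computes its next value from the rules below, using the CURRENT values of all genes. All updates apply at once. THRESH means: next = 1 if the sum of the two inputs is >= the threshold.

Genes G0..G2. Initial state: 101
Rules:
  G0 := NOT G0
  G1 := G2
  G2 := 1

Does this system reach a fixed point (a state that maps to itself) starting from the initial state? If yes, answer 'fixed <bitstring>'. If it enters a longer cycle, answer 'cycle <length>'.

Step 0: 101
Step 1: G0=NOT G0=NOT 1=0 G1=G2=1 G2=1(const) -> 011
Step 2: G0=NOT G0=NOT 0=1 G1=G2=1 G2=1(const) -> 111
Step 3: G0=NOT G0=NOT 1=0 G1=G2=1 G2=1(const) -> 011
Cycle of length 2 starting at step 1 -> no fixed point

Answer: cycle 2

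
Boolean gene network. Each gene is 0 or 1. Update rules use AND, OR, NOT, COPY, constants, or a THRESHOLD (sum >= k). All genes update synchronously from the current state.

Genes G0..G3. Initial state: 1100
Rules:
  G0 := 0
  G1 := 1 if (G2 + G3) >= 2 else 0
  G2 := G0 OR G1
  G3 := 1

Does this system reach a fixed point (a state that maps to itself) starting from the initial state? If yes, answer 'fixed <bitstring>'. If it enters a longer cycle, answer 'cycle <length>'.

Step 0: 1100
Step 1: G0=0(const) G1=(0+0>=2)=0 G2=G0|G1=1|1=1 G3=1(const) -> 0011
Step 2: G0=0(const) G1=(1+1>=2)=1 G2=G0|G1=0|0=0 G3=1(const) -> 0101
Step 3: G0=0(const) G1=(0+1>=2)=0 G2=G0|G1=0|1=1 G3=1(const) -> 0011
Cycle of length 2 starting at step 1 -> no fixed point

Answer: cycle 2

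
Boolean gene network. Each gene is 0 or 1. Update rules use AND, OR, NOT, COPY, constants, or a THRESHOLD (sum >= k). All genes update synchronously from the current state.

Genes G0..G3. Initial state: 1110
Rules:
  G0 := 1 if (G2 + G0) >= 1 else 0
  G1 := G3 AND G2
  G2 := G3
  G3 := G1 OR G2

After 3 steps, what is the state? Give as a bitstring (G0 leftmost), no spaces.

Step 1: G0=(1+1>=1)=1 G1=G3&G2=0&1=0 G2=G3=0 G3=G1|G2=1|1=1 -> 1001
Step 2: G0=(0+1>=1)=1 G1=G3&G2=1&0=0 G2=G3=1 G3=G1|G2=0|0=0 -> 1010
Step 3: G0=(1+1>=1)=1 G1=G3&G2=0&1=0 G2=G3=0 G3=G1|G2=0|1=1 -> 1001

1001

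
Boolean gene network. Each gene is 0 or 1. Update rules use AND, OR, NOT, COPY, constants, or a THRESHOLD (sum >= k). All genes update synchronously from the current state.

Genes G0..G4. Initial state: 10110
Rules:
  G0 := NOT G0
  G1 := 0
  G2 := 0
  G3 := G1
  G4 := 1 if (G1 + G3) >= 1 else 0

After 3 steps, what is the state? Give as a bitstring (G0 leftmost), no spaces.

Step 1: G0=NOT G0=NOT 1=0 G1=0(const) G2=0(const) G3=G1=0 G4=(0+1>=1)=1 -> 00001
Step 2: G0=NOT G0=NOT 0=1 G1=0(const) G2=0(const) G3=G1=0 G4=(0+0>=1)=0 -> 10000
Step 3: G0=NOT G0=NOT 1=0 G1=0(const) G2=0(const) G3=G1=0 G4=(0+0>=1)=0 -> 00000

00000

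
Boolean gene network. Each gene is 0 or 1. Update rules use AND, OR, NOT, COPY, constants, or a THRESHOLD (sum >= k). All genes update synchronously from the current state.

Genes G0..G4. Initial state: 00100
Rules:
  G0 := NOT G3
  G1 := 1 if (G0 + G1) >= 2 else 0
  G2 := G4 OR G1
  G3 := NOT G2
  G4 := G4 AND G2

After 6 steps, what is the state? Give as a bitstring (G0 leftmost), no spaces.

Step 1: G0=NOT G3=NOT 0=1 G1=(0+0>=2)=0 G2=G4|G1=0|0=0 G3=NOT G2=NOT 1=0 G4=G4&G2=0&1=0 -> 10000
Step 2: G0=NOT G3=NOT 0=1 G1=(1+0>=2)=0 G2=G4|G1=0|0=0 G3=NOT G2=NOT 0=1 G4=G4&G2=0&0=0 -> 10010
Step 3: G0=NOT G3=NOT 1=0 G1=(1+0>=2)=0 G2=G4|G1=0|0=0 G3=NOT G2=NOT 0=1 G4=G4&G2=0&0=0 -> 00010
Step 4: G0=NOT G3=NOT 1=0 G1=(0+0>=2)=0 G2=G4|G1=0|0=0 G3=NOT G2=NOT 0=1 G4=G4&G2=0&0=0 -> 00010
Step 5: G0=NOT G3=NOT 1=0 G1=(0+0>=2)=0 G2=G4|G1=0|0=0 G3=NOT G2=NOT 0=1 G4=G4&G2=0&0=0 -> 00010
Step 6: G0=NOT G3=NOT 1=0 G1=(0+0>=2)=0 G2=G4|G1=0|0=0 G3=NOT G2=NOT 0=1 G4=G4&G2=0&0=0 -> 00010

00010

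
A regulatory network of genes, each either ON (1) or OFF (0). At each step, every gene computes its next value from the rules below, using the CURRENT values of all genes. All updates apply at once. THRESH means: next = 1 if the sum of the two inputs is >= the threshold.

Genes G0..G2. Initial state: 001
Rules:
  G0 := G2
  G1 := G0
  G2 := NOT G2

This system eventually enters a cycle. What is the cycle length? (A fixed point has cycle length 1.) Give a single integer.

Step 0: 001
Step 1: G0=G2=1 G1=G0=0 G2=NOT G2=NOT 1=0 -> 100
Step 2: G0=G2=0 G1=G0=1 G2=NOT G2=NOT 0=1 -> 011
Step 3: G0=G2=1 G1=G0=0 G2=NOT G2=NOT 1=0 -> 100
State from step 3 equals state from step 1 -> cycle length 2

Answer: 2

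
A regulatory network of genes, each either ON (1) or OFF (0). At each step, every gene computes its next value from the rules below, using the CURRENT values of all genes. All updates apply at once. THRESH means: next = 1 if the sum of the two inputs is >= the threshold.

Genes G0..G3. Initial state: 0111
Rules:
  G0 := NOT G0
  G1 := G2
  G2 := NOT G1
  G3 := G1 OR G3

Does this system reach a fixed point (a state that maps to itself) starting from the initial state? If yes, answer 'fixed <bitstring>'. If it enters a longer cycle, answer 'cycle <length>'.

Step 0: 0111
Step 1: G0=NOT G0=NOT 0=1 G1=G2=1 G2=NOT G1=NOT 1=0 G3=G1|G3=1|1=1 -> 1101
Step 2: G0=NOT G0=NOT 1=0 G1=G2=0 G2=NOT G1=NOT 1=0 G3=G1|G3=1|1=1 -> 0001
Step 3: G0=NOT G0=NOT 0=1 G1=G2=0 G2=NOT G1=NOT 0=1 G3=G1|G3=0|1=1 -> 1011
Step 4: G0=NOT G0=NOT 1=0 G1=G2=1 G2=NOT G1=NOT 0=1 G3=G1|G3=0|1=1 -> 0111
Cycle of length 4 starting at step 0 -> no fixed point

Answer: cycle 4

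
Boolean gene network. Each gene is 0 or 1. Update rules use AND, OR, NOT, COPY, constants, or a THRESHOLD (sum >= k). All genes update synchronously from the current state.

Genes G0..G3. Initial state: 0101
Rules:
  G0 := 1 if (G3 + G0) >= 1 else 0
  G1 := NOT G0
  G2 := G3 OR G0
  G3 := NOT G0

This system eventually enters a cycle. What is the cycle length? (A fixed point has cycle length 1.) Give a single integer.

Step 0: 0101
Step 1: G0=(1+0>=1)=1 G1=NOT G0=NOT 0=1 G2=G3|G0=1|0=1 G3=NOT G0=NOT 0=1 -> 1111
Step 2: G0=(1+1>=1)=1 G1=NOT G0=NOT 1=0 G2=G3|G0=1|1=1 G3=NOT G0=NOT 1=0 -> 1010
Step 3: G0=(0+1>=1)=1 G1=NOT G0=NOT 1=0 G2=G3|G0=0|1=1 G3=NOT G0=NOT 1=0 -> 1010
State from step 3 equals state from step 2 -> cycle length 1

Answer: 1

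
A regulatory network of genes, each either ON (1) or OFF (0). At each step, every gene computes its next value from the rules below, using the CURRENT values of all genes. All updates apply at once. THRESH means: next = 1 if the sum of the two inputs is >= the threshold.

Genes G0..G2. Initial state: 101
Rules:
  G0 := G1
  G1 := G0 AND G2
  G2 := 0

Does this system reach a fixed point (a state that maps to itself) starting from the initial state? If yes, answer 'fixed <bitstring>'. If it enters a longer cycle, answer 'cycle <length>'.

Step 0: 101
Step 1: G0=G1=0 G1=G0&G2=1&1=1 G2=0(const) -> 010
Step 2: G0=G1=1 G1=G0&G2=0&0=0 G2=0(const) -> 100
Step 3: G0=G1=0 G1=G0&G2=1&0=0 G2=0(const) -> 000
Step 4: G0=G1=0 G1=G0&G2=0&0=0 G2=0(const) -> 000
Fixed point reached at step 3: 000

Answer: fixed 000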